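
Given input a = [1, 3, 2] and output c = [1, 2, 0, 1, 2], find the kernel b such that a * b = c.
Output length 5 = len(a) + len(b) - 1 ⇒ len(b) = 3. Solve b forward using b[k] = (c[k] - Σ_{i≥1} a[i]·b[k-i]) / a[0]: b[0] = c[0] / a[0] = 1 / 1 = 1; b[1] = (c[1] - 3×1) / a[0] = (2 - 3×1) / 1 = -1; b[2] = (c[2] - 3×-1 - 2×1) / a[0] = (0 - 3×-1 - 2×1) / 1 = 1. So b = [1, -1, 1]. Forward-check [1, 3, 2] * [1, -1, 1]: c[0] = 1×1 = 1; c[1] = 1×-1 + 3×1 = 2; c[2] = 1×1 + 3×-1 + 2×1 = 0; c[3] = 3×1 + 2×-1 = 1; c[4] = 2×1 = 2 → [1, 2, 0, 1, 2] ✓

[1, -1, 1]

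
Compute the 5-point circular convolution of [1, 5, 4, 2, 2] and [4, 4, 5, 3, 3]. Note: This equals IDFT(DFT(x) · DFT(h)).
Either evaluate y[k] = Σ_j x[j]·h[(k-j) mod 5] directly, or use IDFT(DFT(x) · DFT(h)). y[0] = 1×4 + 5×3 + 4×3 + 2×5 + 2×4 = 49; y[1] = 1×4 + 5×4 + 4×3 + 2×3 + 2×5 = 52; y[2] = 1×5 + 5×4 + 4×4 + 2×3 + 2×3 = 53; y[3] = 1×3 + 5×5 + 4×4 + 2×4 + 2×3 = 58; y[4] = 1×3 + 5×3 + 4×5 + 2×4 + 2×4 = 54. Result: [49, 52, 53, 58, 54]

[49, 52, 53, 58, 54]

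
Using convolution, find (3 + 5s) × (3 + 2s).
Ascending coefficients: a = [3, 5], b = [3, 2]. c[0] = 3×3 = 9; c[1] = 3×2 + 5×3 = 21; c[2] = 5×2 = 10. Result coefficients: [9, 21, 10] → 9 + 21s + 10s^2

9 + 21s + 10s^2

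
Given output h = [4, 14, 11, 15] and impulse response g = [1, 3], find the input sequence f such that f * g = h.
Deconvolve h=[4, 14, 11, 15] by g=[1, 3]. Since g[0]=1, solve forward: f[0] = h[0] / 1 = 4; f[1] = (h[1] - 4×3) / 1 = 2; f[2] = (h[2] - 2×3) / 1 = 5. So f = [4, 2, 5]. Check by forward convolution: h[0] = 4×1 = 4; h[1] = 4×3 + 2×1 = 14; h[2] = 2×3 + 5×1 = 11; h[3] = 5×3 = 15

[4, 2, 5]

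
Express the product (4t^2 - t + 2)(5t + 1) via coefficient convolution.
Ascending coefficients: a = [2, -1, 4], b = [1, 5]. c[0] = 2×1 = 2; c[1] = 2×5 + -1×1 = 9; c[2] = -1×5 + 4×1 = -1; c[3] = 4×5 = 20. Result coefficients: [2, 9, -1, 20] → 20t^3 - t^2 + 9t + 2

20t^3 - t^2 + 9t + 2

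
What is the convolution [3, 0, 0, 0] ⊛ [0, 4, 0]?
y[0] = 3×0 = 0; y[1] = 3×4 + 0×0 = 12; y[2] = 3×0 + 0×4 + 0×0 = 0; y[3] = 0×0 + 0×4 + 0×0 = 0; y[4] = 0×0 + 0×4 = 0; y[5] = 0×0 = 0

[0, 12, 0, 0, 0, 0]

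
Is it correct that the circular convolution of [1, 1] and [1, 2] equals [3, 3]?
Recompute circular convolution of [1, 1] and [1, 2]: y[0] = 1×1 + 1×2 = 3; y[1] = 1×2 + 1×1 = 3 → [3, 3]. Given [3, 3] matches, so answer: Yes

Yes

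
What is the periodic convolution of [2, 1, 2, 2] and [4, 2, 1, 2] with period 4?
Use y[k] = Σ_j x[j]·h[(k-j) mod 4]. y[0] = 2×4 + 1×2 + 2×1 + 2×2 = 16; y[1] = 2×2 + 1×4 + 2×2 + 2×1 = 14; y[2] = 2×1 + 1×2 + 2×4 + 2×2 = 16; y[3] = 2×2 + 1×1 + 2×2 + 2×4 = 17. Result: [16, 14, 16, 17]

[16, 14, 16, 17]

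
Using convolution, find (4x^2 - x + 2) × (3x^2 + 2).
Ascending coefficients: a = [2, -1, 4], b = [2, 0, 3]. c[0] = 2×2 = 4; c[1] = 2×0 + -1×2 = -2; c[2] = 2×3 + -1×0 + 4×2 = 14; c[3] = -1×3 + 4×0 = -3; c[4] = 4×3 = 12. Result coefficients: [4, -2, 14, -3, 12] → 12x^4 - 3x^3 + 14x^2 - 2x + 4

12x^4 - 3x^3 + 14x^2 - 2x + 4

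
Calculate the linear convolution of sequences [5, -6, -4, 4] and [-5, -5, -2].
y[0] = 5×-5 = -25; y[1] = 5×-5 + -6×-5 = 5; y[2] = 5×-2 + -6×-5 + -4×-5 = 40; y[3] = -6×-2 + -4×-5 + 4×-5 = 12; y[4] = -4×-2 + 4×-5 = -12; y[5] = 4×-2 = -8

[-25, 5, 40, 12, -12, -8]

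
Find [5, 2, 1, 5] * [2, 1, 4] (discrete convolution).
y[0] = 5×2 = 10; y[1] = 5×1 + 2×2 = 9; y[2] = 5×4 + 2×1 + 1×2 = 24; y[3] = 2×4 + 1×1 + 5×2 = 19; y[4] = 1×4 + 5×1 = 9; y[5] = 5×4 = 20

[10, 9, 24, 19, 9, 20]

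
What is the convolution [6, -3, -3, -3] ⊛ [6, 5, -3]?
y[0] = 6×6 = 36; y[1] = 6×5 + -3×6 = 12; y[2] = 6×-3 + -3×5 + -3×6 = -51; y[3] = -3×-3 + -3×5 + -3×6 = -24; y[4] = -3×-3 + -3×5 = -6; y[5] = -3×-3 = 9

[36, 12, -51, -24, -6, 9]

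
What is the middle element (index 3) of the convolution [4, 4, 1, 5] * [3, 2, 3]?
Use y[k] = Σ_i a[i]·b[k-i] at k=3. y[3] = 4×3 + 1×2 + 5×3 = 29

29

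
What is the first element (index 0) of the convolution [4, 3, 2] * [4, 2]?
Use y[k] = Σ_i a[i]·b[k-i] at k=0. y[0] = 4×4 = 16

16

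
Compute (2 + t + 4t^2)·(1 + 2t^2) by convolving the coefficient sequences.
Ascending coefficients: a = [2, 1, 4], b = [1, 0, 2]. c[0] = 2×1 = 2; c[1] = 2×0 + 1×1 = 1; c[2] = 2×2 + 1×0 + 4×1 = 8; c[3] = 1×2 + 4×0 = 2; c[4] = 4×2 = 8. Result coefficients: [2, 1, 8, 2, 8] → 2 + t + 8t^2 + 2t^3 + 8t^4

2 + t + 8t^2 + 2t^3 + 8t^4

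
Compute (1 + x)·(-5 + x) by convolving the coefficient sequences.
Ascending coefficients: a = [1, 1], b = [-5, 1]. c[0] = 1×-5 = -5; c[1] = 1×1 + 1×-5 = -4; c[2] = 1×1 = 1. Result coefficients: [-5, -4, 1] → -5 - 4x + x^2

-5 - 4x + x^2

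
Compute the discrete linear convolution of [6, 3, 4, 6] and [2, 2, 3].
y[0] = 6×2 = 12; y[1] = 6×2 + 3×2 = 18; y[2] = 6×3 + 3×2 + 4×2 = 32; y[3] = 3×3 + 4×2 + 6×2 = 29; y[4] = 4×3 + 6×2 = 24; y[5] = 6×3 = 18

[12, 18, 32, 29, 24, 18]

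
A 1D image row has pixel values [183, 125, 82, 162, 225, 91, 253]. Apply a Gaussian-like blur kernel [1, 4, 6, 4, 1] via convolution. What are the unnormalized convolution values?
Convolve image row [183, 125, 82, 162, 225, 91, 253] with kernel [1, 4, 6, 4, 1]: y[0] = 183×1 = 183; y[1] = 183×4 + 125×1 = 857; y[2] = 183×6 + 125×4 + 82×1 = 1680; y[3] = 183×4 + 125×6 + 82×4 + 162×1 = 1972; y[4] = 183×1 + 125×4 + 82×6 + 162×4 + 225×1 = 2048; y[5] = 125×1 + 82×4 + 162×6 + 225×4 + 91×1 = 2416; y[6] = 82×1 + 162×4 + 225×6 + 91×4 + 253×1 = 2697; y[7] = 162×1 + 225×4 + 91×6 + 253×4 = 2620; y[8] = 225×1 + 91×4 + 253×6 = 2107; y[9] = 91×1 + 253×4 = 1103; y[10] = 253×1 = 253 → [183, 857, 1680, 1972, 2048, 2416, 2697, 2620, 2107, 1103, 253]. Normalization factor = sum(kernel) = 16.

[183, 857, 1680, 1972, 2048, 2416, 2697, 2620, 2107, 1103, 253]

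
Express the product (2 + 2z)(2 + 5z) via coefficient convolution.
Ascending coefficients: a = [2, 2], b = [2, 5]. c[0] = 2×2 = 4; c[1] = 2×5 + 2×2 = 14; c[2] = 2×5 = 10. Result coefficients: [4, 14, 10] → 4 + 14z + 10z^2

4 + 14z + 10z^2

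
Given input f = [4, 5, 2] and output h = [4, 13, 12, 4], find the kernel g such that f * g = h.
Output length 4 = len(f) + len(g) - 1 ⇒ len(g) = 2. Solve g forward using g[k] = (h[k] - Σ_{i≥1} f[i]·g[k-i]) / f[0]: g[0] = h[0] / f[0] = 4 / 4 = 1; g[1] = (h[1] - 5×1) / f[0] = (13 - 5×1) / 4 = 2. So g = [1, 2]. Forward-check [4, 5, 2] * [1, 2]: h[0] = 4×1 = 4; h[1] = 4×2 + 5×1 = 13; h[2] = 5×2 + 2×1 = 12; h[3] = 2×2 = 4 → [4, 13, 12, 4] ✓

[1, 2]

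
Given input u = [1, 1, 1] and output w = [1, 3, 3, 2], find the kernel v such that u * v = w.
Output length 4 = len(u) + len(v) - 1 ⇒ len(v) = 2. Solve v forward using v[k] = (w[k] - Σ_{i≥1} u[i]·v[k-i]) / u[0]: v[0] = w[0] / u[0] = 1 / 1 = 1; v[1] = (w[1] - 1×1) / u[0] = (3 - 1×1) / 1 = 2. So v = [1, 2]. Forward-check [1, 1, 1] * [1, 2]: w[0] = 1×1 = 1; w[1] = 1×2 + 1×1 = 3; w[2] = 1×2 + 1×1 = 3; w[3] = 1×2 = 2 → [1, 3, 3, 2] ✓

[1, 2]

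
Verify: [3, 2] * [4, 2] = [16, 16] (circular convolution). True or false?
Recompute circular convolution of [3, 2] and [4, 2]: y[0] = 3×4 + 2×2 = 16; y[1] = 3×2 + 2×4 = 14 → [16, 14]. Compare to given [16, 16]: they differ at index 1: given 16, correct 14, so answer: No

No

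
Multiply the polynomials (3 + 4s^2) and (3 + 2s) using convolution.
Ascending coefficients: a = [3, 0, 4], b = [3, 2]. c[0] = 3×3 = 9; c[1] = 3×2 + 0×3 = 6; c[2] = 0×2 + 4×3 = 12; c[3] = 4×2 = 8. Result coefficients: [9, 6, 12, 8] → 9 + 6s + 12s^2 + 8s^3

9 + 6s + 12s^2 + 8s^3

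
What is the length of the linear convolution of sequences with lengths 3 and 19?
Linear/full convolution length: m + n - 1 = 3 + 19 - 1 = 21

21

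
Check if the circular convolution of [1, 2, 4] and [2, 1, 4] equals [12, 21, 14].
Recompute circular convolution of [1, 2, 4] and [2, 1, 4]: y[0] = 1×2 + 2×4 + 4×1 = 14; y[1] = 1×1 + 2×2 + 4×4 = 21; y[2] = 1×4 + 2×1 + 4×2 = 14 → [14, 21, 14]. Compare to given [12, 21, 14]: they differ at index 0: given 12, correct 14, so answer: No

No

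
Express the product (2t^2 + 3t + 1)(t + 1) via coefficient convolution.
Ascending coefficients: a = [1, 3, 2], b = [1, 1]. c[0] = 1×1 = 1; c[1] = 1×1 + 3×1 = 4; c[2] = 3×1 + 2×1 = 5; c[3] = 2×1 = 2. Result coefficients: [1, 4, 5, 2] → 2t^3 + 5t^2 + 4t + 1

2t^3 + 5t^2 + 4t + 1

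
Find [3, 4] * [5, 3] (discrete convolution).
y[0] = 3×5 = 15; y[1] = 3×3 + 4×5 = 29; y[2] = 4×3 = 12

[15, 29, 12]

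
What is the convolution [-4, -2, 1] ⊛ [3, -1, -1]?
y[0] = -4×3 = -12; y[1] = -4×-1 + -2×3 = -2; y[2] = -4×-1 + -2×-1 + 1×3 = 9; y[3] = -2×-1 + 1×-1 = 1; y[4] = 1×-1 = -1

[-12, -2, 9, 1, -1]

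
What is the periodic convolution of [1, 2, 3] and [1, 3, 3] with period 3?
Use y[k] = Σ_j a[j]·b[(k-j) mod 3]. y[0] = 1×1 + 2×3 + 3×3 = 16; y[1] = 1×3 + 2×1 + 3×3 = 14; y[2] = 1×3 + 2×3 + 3×1 = 12. Result: [16, 14, 12]

[16, 14, 12]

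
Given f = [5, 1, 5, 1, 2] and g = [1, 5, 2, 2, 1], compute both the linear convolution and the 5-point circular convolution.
Linear: y_lin[0] = 5×1 = 5; y_lin[1] = 5×5 + 1×1 = 26; y_lin[2] = 5×2 + 1×5 + 5×1 = 20; y_lin[3] = 5×2 + 1×2 + 5×5 + 1×1 = 38; y_lin[4] = 5×1 + 1×2 + 5×2 + 1×5 + 2×1 = 24; y_lin[5] = 1×1 + 5×2 + 1×2 + 2×5 = 23; y_lin[6] = 5×1 + 1×2 + 2×2 = 11; y_lin[7] = 1×1 + 2×2 = 5; y_lin[8] = 2×1 = 2 → [5, 26, 20, 38, 24, 23, 11, 5, 2]. Circular (length 5): y[0] = 5×1 + 1×1 + 5×2 + 1×2 + 2×5 = 28; y[1] = 5×5 + 1×1 + 5×1 + 1×2 + 2×2 = 37; y[2] = 5×2 + 1×5 + 5×1 + 1×1 + 2×2 = 25; y[3] = 5×2 + 1×2 + 5×5 + 1×1 + 2×1 = 40; y[4] = 5×1 + 1×2 + 5×2 + 1×5 + 2×1 = 24 → [28, 37, 25, 40, 24]

Linear: [5, 26, 20, 38, 24, 23, 11, 5, 2], Circular: [28, 37, 25, 40, 24]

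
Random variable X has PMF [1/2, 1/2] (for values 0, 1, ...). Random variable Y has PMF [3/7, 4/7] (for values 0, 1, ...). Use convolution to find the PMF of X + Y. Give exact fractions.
P(X+Y=k) = Σ_i P(X=i)·P(Y=k-i) — a convolution of [1/2, 1/2] and [3/7, 4/7]. P(X+Y=0) = (1/2)×(3/7) = 3/14; P(X+Y=1) = (1/2)×(4/7) + (1/2)×(3/7) = 2/7 + 3/14 = 1/2; P(X+Y=2) = (1/2)×(4/7) = 2/7. PMF: [3/14, 1/2, 2/7] (sums to 1 ✓)

[3/14, 1/2, 2/7]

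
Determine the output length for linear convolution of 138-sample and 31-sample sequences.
Linear/full convolution length: m + n - 1 = 138 + 31 - 1 = 168

168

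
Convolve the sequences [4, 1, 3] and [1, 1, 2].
y[0] = 4×1 = 4; y[1] = 4×1 + 1×1 = 5; y[2] = 4×2 + 1×1 + 3×1 = 12; y[3] = 1×2 + 3×1 = 5; y[4] = 3×2 = 6

[4, 5, 12, 5, 6]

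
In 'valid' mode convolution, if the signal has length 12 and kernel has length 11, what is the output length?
'Valid' mode counts only positions where the kernel fully overlaps the signal: m - n + 1 = 12 - 11 + 1 = 2

2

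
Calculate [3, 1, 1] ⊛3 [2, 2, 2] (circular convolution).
Use y[k] = Σ_j a[j]·b[(k-j) mod 3]. y[0] = 3×2 + 1×2 + 1×2 = 10; y[1] = 3×2 + 1×2 + 1×2 = 10; y[2] = 3×2 + 1×2 + 1×2 = 10. Result: [10, 10, 10]

[10, 10, 10]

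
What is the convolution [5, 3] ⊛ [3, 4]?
y[0] = 5×3 = 15; y[1] = 5×4 + 3×3 = 29; y[2] = 3×4 = 12

[15, 29, 12]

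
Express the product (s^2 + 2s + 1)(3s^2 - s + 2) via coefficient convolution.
Ascending coefficients: a = [1, 2, 1], b = [2, -1, 3]. c[0] = 1×2 = 2; c[1] = 1×-1 + 2×2 = 3; c[2] = 1×3 + 2×-1 + 1×2 = 3; c[3] = 2×3 + 1×-1 = 5; c[4] = 1×3 = 3. Result coefficients: [2, 3, 3, 5, 3] → 3s^4 + 5s^3 + 3s^2 + 3s + 2

3s^4 + 5s^3 + 3s^2 + 3s + 2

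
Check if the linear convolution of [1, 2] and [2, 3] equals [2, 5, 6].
Recompute linear convolution of [1, 2] and [2, 3]: y[0] = 1×2 = 2; y[1] = 1×3 + 2×2 = 7; y[2] = 2×3 = 6 → [2, 7, 6]. Compare to given [2, 5, 6]: they differ at index 1: given 5, correct 7, so answer: No

No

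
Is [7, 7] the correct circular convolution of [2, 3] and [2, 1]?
Recompute circular convolution of [2, 3] and [2, 1]: y[0] = 2×2 + 3×1 = 7; y[1] = 2×1 + 3×2 = 8 → [7, 8]. Compare to given [7, 7]: they differ at index 1: given 7, correct 8, so answer: No

No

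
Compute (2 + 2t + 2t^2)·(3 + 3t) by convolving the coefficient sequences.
Ascending coefficients: a = [2, 2, 2], b = [3, 3]. c[0] = 2×3 = 6; c[1] = 2×3 + 2×3 = 12; c[2] = 2×3 + 2×3 = 12; c[3] = 2×3 = 6. Result coefficients: [6, 12, 12, 6] → 6 + 12t + 12t^2 + 6t^3

6 + 12t + 12t^2 + 6t^3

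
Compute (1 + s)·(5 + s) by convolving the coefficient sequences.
Ascending coefficients: a = [1, 1], b = [5, 1]. c[0] = 1×5 = 5; c[1] = 1×1 + 1×5 = 6; c[2] = 1×1 = 1. Result coefficients: [5, 6, 1] → 5 + 6s + s^2

5 + 6s + s^2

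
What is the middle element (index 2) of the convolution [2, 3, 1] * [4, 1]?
Use y[k] = Σ_i a[i]·b[k-i] at k=2. y[2] = 3×1 + 1×4 = 7

7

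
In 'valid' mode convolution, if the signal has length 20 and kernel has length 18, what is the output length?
'Valid' mode counts only positions where the kernel fully overlaps the signal: m - n + 1 = 20 - 18 + 1 = 3

3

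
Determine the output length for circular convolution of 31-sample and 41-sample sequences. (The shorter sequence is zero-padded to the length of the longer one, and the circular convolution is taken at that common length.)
Circular convolution (zero-padding the shorter input) has length max(m, n) = max(31, 41) = 41

41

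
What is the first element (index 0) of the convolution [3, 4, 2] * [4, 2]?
Use y[k] = Σ_i a[i]·b[k-i] at k=0. y[0] = 3×4 = 12

12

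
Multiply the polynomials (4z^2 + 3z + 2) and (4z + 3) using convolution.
Ascending coefficients: a = [2, 3, 4], b = [3, 4]. c[0] = 2×3 = 6; c[1] = 2×4 + 3×3 = 17; c[2] = 3×4 + 4×3 = 24; c[3] = 4×4 = 16. Result coefficients: [6, 17, 24, 16] → 16z^3 + 24z^2 + 17z + 6

16z^3 + 24z^2 + 17z + 6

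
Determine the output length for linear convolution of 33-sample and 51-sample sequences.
Linear/full convolution length: m + n - 1 = 33 + 51 - 1 = 83

83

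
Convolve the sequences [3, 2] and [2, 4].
y[0] = 3×2 = 6; y[1] = 3×4 + 2×2 = 16; y[2] = 2×4 = 8

[6, 16, 8]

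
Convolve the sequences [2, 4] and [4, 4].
y[0] = 2×4 = 8; y[1] = 2×4 + 4×4 = 24; y[2] = 4×4 = 16

[8, 24, 16]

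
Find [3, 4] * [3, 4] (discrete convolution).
y[0] = 3×3 = 9; y[1] = 3×4 + 4×3 = 24; y[2] = 4×4 = 16

[9, 24, 16]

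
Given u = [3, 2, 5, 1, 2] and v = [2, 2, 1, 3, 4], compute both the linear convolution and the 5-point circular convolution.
Linear: y_lin[0] = 3×2 = 6; y_lin[1] = 3×2 + 2×2 = 10; y_lin[2] = 3×1 + 2×2 + 5×2 = 17; y_lin[3] = 3×3 + 2×1 + 5×2 + 1×2 = 23; y_lin[4] = 3×4 + 2×3 + 5×1 + 1×2 + 2×2 = 29; y_lin[5] = 2×4 + 5×3 + 1×1 + 2×2 = 28; y_lin[6] = 5×4 + 1×3 + 2×1 = 25; y_lin[7] = 1×4 + 2×3 = 10; y_lin[8] = 2×4 = 8 → [6, 10, 17, 23, 29, 28, 25, 10, 8]. Circular (length 5): y[0] = 3×2 + 2×4 + 5×3 + 1×1 + 2×2 = 34; y[1] = 3×2 + 2×2 + 5×4 + 1×3 + 2×1 = 35; y[2] = 3×1 + 2×2 + 5×2 + 1×4 + 2×3 = 27; y[3] = 3×3 + 2×1 + 5×2 + 1×2 + 2×4 = 31; y[4] = 3×4 + 2×3 + 5×1 + 1×2 + 2×2 = 29 → [34, 35, 27, 31, 29]

Linear: [6, 10, 17, 23, 29, 28, 25, 10, 8], Circular: [34, 35, 27, 31, 29]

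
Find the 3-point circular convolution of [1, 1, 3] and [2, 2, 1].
Use y[k] = Σ_j u[j]·v[(k-j) mod 3]. y[0] = 1×2 + 1×1 + 3×2 = 9; y[1] = 1×2 + 1×2 + 3×1 = 7; y[2] = 1×1 + 1×2 + 3×2 = 9. Result: [9, 7, 9]

[9, 7, 9]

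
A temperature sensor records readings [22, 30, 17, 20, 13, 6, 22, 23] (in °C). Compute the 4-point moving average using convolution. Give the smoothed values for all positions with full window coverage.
4-point moving average kernel = [1, 1, 1, 1]. Apply in 'valid' mode (full window coverage): avg[0] = (22 + 30 + 17 + 20) / 4 = 22.25; avg[1] = (30 + 17 + 20 + 13) / 4 = 20.0; avg[2] = (17 + 20 + 13 + 6) / 4 = 14.0; avg[3] = (20 + 13 + 6 + 22) / 4 = 15.25; avg[4] = (13 + 6 + 22 + 23) / 4 = 16.0. Smoothed values: [22.25, 20.0, 14.0, 15.25, 16.0]

[22.25, 20.0, 14.0, 15.25, 16.0]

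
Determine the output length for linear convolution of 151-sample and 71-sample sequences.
Linear/full convolution length: m + n - 1 = 151 + 71 - 1 = 221

221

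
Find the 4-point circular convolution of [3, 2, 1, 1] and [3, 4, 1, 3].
Use y[k] = Σ_j x[j]·h[(k-j) mod 4]. y[0] = 3×3 + 2×3 + 1×1 + 1×4 = 20; y[1] = 3×4 + 2×3 + 1×3 + 1×1 = 22; y[2] = 3×1 + 2×4 + 1×3 + 1×3 = 17; y[3] = 3×3 + 2×1 + 1×4 + 1×3 = 18. Result: [20, 22, 17, 18]

[20, 22, 17, 18]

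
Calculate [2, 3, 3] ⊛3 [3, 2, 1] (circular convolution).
Use y[k] = Σ_j a[j]·b[(k-j) mod 3]. y[0] = 2×3 + 3×1 + 3×2 = 15; y[1] = 2×2 + 3×3 + 3×1 = 16; y[2] = 2×1 + 3×2 + 3×3 = 17. Result: [15, 16, 17]

[15, 16, 17]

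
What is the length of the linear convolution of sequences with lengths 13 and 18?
Linear/full convolution length: m + n - 1 = 13 + 18 - 1 = 30

30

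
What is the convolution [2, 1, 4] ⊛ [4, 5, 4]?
y[0] = 2×4 = 8; y[1] = 2×5 + 1×4 = 14; y[2] = 2×4 + 1×5 + 4×4 = 29; y[3] = 1×4 + 4×5 = 24; y[4] = 4×4 = 16

[8, 14, 29, 24, 16]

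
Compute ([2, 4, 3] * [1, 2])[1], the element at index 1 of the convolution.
Use y[k] = Σ_i a[i]·b[k-i] at k=1. y[1] = 2×2 + 4×1 = 8

8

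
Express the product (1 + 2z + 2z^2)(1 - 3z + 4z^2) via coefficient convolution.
Ascending coefficients: a = [1, 2, 2], b = [1, -3, 4]. c[0] = 1×1 = 1; c[1] = 1×-3 + 2×1 = -1; c[2] = 1×4 + 2×-3 + 2×1 = 0; c[3] = 2×4 + 2×-3 = 2; c[4] = 2×4 = 8. Result coefficients: [1, -1, 0, 2, 8] → 1 - z + 2z^3 + 8z^4

1 - z + 2z^3 + 8z^4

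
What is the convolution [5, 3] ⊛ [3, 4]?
y[0] = 5×3 = 15; y[1] = 5×4 + 3×3 = 29; y[2] = 3×4 = 12

[15, 29, 12]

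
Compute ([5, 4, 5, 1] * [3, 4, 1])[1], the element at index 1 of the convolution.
Use y[k] = Σ_i a[i]·b[k-i] at k=1. y[1] = 5×4 + 4×3 = 32

32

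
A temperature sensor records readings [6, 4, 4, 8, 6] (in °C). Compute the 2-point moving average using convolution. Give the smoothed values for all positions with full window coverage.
2-point moving average kernel = [1, 1]. Apply in 'valid' mode (full window coverage): avg[0] = (6 + 4) / 2 = 5.0; avg[1] = (4 + 4) / 2 = 4.0; avg[2] = (4 + 8) / 2 = 6.0; avg[3] = (8 + 6) / 2 = 7.0. Smoothed values: [5.0, 4.0, 6.0, 7.0]

[5.0, 4.0, 6.0, 7.0]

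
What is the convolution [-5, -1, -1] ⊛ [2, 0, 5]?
y[0] = -5×2 = -10; y[1] = -5×0 + -1×2 = -2; y[2] = -5×5 + -1×0 + -1×2 = -27; y[3] = -1×5 + -1×0 = -5; y[4] = -1×5 = -5

[-10, -2, -27, -5, -5]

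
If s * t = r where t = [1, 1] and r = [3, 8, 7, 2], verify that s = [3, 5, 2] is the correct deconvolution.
Forward-compute [3, 5, 2] * [1, 1]: r[0] = 3×1 = 3; r[1] = 3×1 + 5×1 = 8; r[2] = 5×1 + 2×1 = 7; r[3] = 2×1 = 2 → [3, 8, 7, 2]. Matches given r = [3, 8, 7, 2], so verified.

Verified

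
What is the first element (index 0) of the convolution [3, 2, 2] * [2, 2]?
Use y[k] = Σ_i a[i]·b[k-i] at k=0. y[0] = 3×2 = 6

6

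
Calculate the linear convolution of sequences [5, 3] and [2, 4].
y[0] = 5×2 = 10; y[1] = 5×4 + 3×2 = 26; y[2] = 3×4 = 12

[10, 26, 12]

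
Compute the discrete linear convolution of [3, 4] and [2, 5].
y[0] = 3×2 = 6; y[1] = 3×5 + 4×2 = 23; y[2] = 4×5 = 20

[6, 23, 20]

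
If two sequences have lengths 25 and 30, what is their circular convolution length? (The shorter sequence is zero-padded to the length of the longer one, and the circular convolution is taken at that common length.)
Circular convolution (zero-padding the shorter input) has length max(m, n) = max(25, 30) = 30

30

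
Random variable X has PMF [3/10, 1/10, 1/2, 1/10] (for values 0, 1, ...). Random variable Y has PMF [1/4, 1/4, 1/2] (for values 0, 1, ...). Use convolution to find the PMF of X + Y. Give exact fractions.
P(X+Y=k) = Σ_i P(X=i)·P(Y=k-i) — a convolution of [3/10, 1/10, 1/2, 1/10] and [1/4, 1/4, 1/2]. P(X+Y=0) = (3/10)×(1/4) = 3/40; P(X+Y=1) = (3/10)×(1/4) + (1/10)×(1/4) = 3/40 + 1/40 = 1/10; P(X+Y=2) = (3/10)×(1/2) + (1/10)×(1/4) + (1/2)×(1/4) = 3/20 + 1/40 + 1/8 = 3/10; P(X+Y=3) = (1/10)×(1/2) + (1/2)×(1/4) + (1/10)×(1/4) = 1/20 + 1/8 + 1/40 = 1/5; P(X+Y=4) = (1/2)×(1/2) + (1/10)×(1/4) = 1/4 + 1/40 = 11/40; P(X+Y=5) = (1/10)×(1/2) = 1/20. PMF: [3/40, 1/10, 3/10, 1/5, 11/40, 1/20] (sums to 1 ✓)

[3/40, 1/10, 3/10, 1/5, 11/40, 1/20]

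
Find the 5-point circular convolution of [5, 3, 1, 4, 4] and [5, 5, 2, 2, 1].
Use y[k] = Σ_j s[j]·t[(k-j) mod 5]. y[0] = 5×5 + 3×1 + 1×2 + 4×2 + 4×5 = 58; y[1] = 5×5 + 3×5 + 1×1 + 4×2 + 4×2 = 57; y[2] = 5×2 + 3×5 + 1×5 + 4×1 + 4×2 = 42; y[3] = 5×2 + 3×2 + 1×5 + 4×5 + 4×1 = 45; y[4] = 5×1 + 3×2 + 1×2 + 4×5 + 4×5 = 53. Result: [58, 57, 42, 45, 53]

[58, 57, 42, 45, 53]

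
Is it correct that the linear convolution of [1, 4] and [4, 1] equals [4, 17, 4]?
Recompute linear convolution of [1, 4] and [4, 1]: y[0] = 1×4 = 4; y[1] = 1×1 + 4×4 = 17; y[2] = 4×1 = 4 → [4, 17, 4]. Given [4, 17, 4] matches, so answer: Yes

Yes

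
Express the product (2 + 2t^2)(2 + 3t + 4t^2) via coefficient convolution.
Ascending coefficients: a = [2, 0, 2], b = [2, 3, 4]. c[0] = 2×2 = 4; c[1] = 2×3 + 0×2 = 6; c[2] = 2×4 + 0×3 + 2×2 = 12; c[3] = 0×4 + 2×3 = 6; c[4] = 2×4 = 8. Result coefficients: [4, 6, 12, 6, 8] → 4 + 6t + 12t^2 + 6t^3 + 8t^4

4 + 6t + 12t^2 + 6t^3 + 8t^4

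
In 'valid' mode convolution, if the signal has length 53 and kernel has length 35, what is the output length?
'Valid' mode counts only positions where the kernel fully overlaps the signal: m - n + 1 = 53 - 35 + 1 = 19

19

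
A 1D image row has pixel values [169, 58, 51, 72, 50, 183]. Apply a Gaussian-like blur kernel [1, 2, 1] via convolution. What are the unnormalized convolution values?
Convolve image row [169, 58, 51, 72, 50, 183] with kernel [1, 2, 1]: y[0] = 169×1 = 169; y[1] = 169×2 + 58×1 = 396; y[2] = 169×1 + 58×2 + 51×1 = 336; y[3] = 58×1 + 51×2 + 72×1 = 232; y[4] = 51×1 + 72×2 + 50×1 = 245; y[5] = 72×1 + 50×2 + 183×1 = 355; y[6] = 50×1 + 183×2 = 416; y[7] = 183×1 = 183 → [169, 396, 336, 232, 245, 355, 416, 183]. Normalization factor = sum(kernel) = 4.

[169, 396, 336, 232, 245, 355, 416, 183]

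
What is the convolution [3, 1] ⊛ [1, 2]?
y[0] = 3×1 = 3; y[1] = 3×2 + 1×1 = 7; y[2] = 1×2 = 2

[3, 7, 2]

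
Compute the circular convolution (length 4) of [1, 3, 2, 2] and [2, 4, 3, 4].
Use y[k] = Σ_j x[j]·h[(k-j) mod 4]. y[0] = 1×2 + 3×4 + 2×3 + 2×4 = 28; y[1] = 1×4 + 3×2 + 2×4 + 2×3 = 24; y[2] = 1×3 + 3×4 + 2×2 + 2×4 = 27; y[3] = 1×4 + 3×3 + 2×4 + 2×2 = 25. Result: [28, 24, 27, 25]

[28, 24, 27, 25]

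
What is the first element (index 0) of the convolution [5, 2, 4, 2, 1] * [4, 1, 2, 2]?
Use y[k] = Σ_i a[i]·b[k-i] at k=0. y[0] = 5×4 = 20

20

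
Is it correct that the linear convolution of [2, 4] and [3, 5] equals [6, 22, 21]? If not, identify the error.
Recompute linear convolution of [2, 4] and [3, 5]: y[0] = 2×3 = 6; y[1] = 2×5 + 4×3 = 22; y[2] = 4×5 = 20 → [6, 22, 20]. Compare to given [6, 22, 21]: they differ at index 2: given 21, correct 20, so answer: No

No. Error at index 2: given 21, correct 20.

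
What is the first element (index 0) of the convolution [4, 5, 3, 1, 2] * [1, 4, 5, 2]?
Use y[k] = Σ_i a[i]·b[k-i] at k=0. y[0] = 4×1 = 4

4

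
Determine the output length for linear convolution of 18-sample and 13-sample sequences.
Linear/full convolution length: m + n - 1 = 18 + 13 - 1 = 30

30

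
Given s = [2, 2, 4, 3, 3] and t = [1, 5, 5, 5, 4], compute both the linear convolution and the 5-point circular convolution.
Linear: y_lin[0] = 2×1 = 2; y_lin[1] = 2×5 + 2×1 = 12; y_lin[2] = 2×5 + 2×5 + 4×1 = 24; y_lin[3] = 2×5 + 2×5 + 4×5 + 3×1 = 43; y_lin[4] = 2×4 + 2×5 + 4×5 + 3×5 + 3×1 = 56; y_lin[5] = 2×4 + 4×5 + 3×5 + 3×5 = 58; y_lin[6] = 4×4 + 3×5 + 3×5 = 46; y_lin[7] = 3×4 + 3×5 = 27; y_lin[8] = 3×4 = 12 → [2, 12, 24, 43, 56, 58, 46, 27, 12]. Circular (length 5): y[0] = 2×1 + 2×4 + 4×5 + 3×5 + 3×5 = 60; y[1] = 2×5 + 2×1 + 4×4 + 3×5 + 3×5 = 58; y[2] = 2×5 + 2×5 + 4×1 + 3×4 + 3×5 = 51; y[3] = 2×5 + 2×5 + 4×5 + 3×1 + 3×4 = 55; y[4] = 2×4 + 2×5 + 4×5 + 3×5 + 3×1 = 56 → [60, 58, 51, 55, 56]

Linear: [2, 12, 24, 43, 56, 58, 46, 27, 12], Circular: [60, 58, 51, 55, 56]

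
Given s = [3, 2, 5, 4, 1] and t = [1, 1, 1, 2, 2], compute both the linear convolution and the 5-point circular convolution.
Linear: y_lin[0] = 3×1 = 3; y_lin[1] = 3×1 + 2×1 = 5; y_lin[2] = 3×1 + 2×1 + 5×1 = 10; y_lin[3] = 3×2 + 2×1 + 5×1 + 4×1 = 17; y_lin[4] = 3×2 + 2×2 + 5×1 + 4×1 + 1×1 = 20; y_lin[5] = 2×2 + 5×2 + 4×1 + 1×1 = 19; y_lin[6] = 5×2 + 4×2 + 1×1 = 19; y_lin[7] = 4×2 + 1×2 = 10; y_lin[8] = 1×2 = 2 → [3, 5, 10, 17, 20, 19, 19, 10, 2]. Circular (length 5): y[0] = 3×1 + 2×2 + 5×2 + 4×1 + 1×1 = 22; y[1] = 3×1 + 2×1 + 5×2 + 4×2 + 1×1 = 24; y[2] = 3×1 + 2×1 + 5×1 + 4×2 + 1×2 = 20; y[3] = 3×2 + 2×1 + 5×1 + 4×1 + 1×2 = 19; y[4] = 3×2 + 2×2 + 5×1 + 4×1 + 1×1 = 20 → [22, 24, 20, 19, 20]

Linear: [3, 5, 10, 17, 20, 19, 19, 10, 2], Circular: [22, 24, 20, 19, 20]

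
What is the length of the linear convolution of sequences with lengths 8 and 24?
Linear/full convolution length: m + n - 1 = 8 + 24 - 1 = 31

31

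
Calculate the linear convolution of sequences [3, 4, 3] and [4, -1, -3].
y[0] = 3×4 = 12; y[1] = 3×-1 + 4×4 = 13; y[2] = 3×-3 + 4×-1 + 3×4 = -1; y[3] = 4×-3 + 3×-1 = -15; y[4] = 3×-3 = -9

[12, 13, -1, -15, -9]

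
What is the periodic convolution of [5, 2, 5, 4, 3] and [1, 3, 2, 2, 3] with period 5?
Use y[k] = Σ_j f[j]·g[(k-j) mod 5]. y[0] = 5×1 + 2×3 + 5×2 + 4×2 + 3×3 = 38; y[1] = 5×3 + 2×1 + 5×3 + 4×2 + 3×2 = 46; y[2] = 5×2 + 2×3 + 5×1 + 4×3 + 3×2 = 39; y[3] = 5×2 + 2×2 + 5×3 + 4×1 + 3×3 = 42; y[4] = 5×3 + 2×2 + 5×2 + 4×3 + 3×1 = 44. Result: [38, 46, 39, 42, 44]

[38, 46, 39, 42, 44]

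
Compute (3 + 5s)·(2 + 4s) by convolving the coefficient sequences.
Ascending coefficients: a = [3, 5], b = [2, 4]. c[0] = 3×2 = 6; c[1] = 3×4 + 5×2 = 22; c[2] = 5×4 = 20. Result coefficients: [6, 22, 20] → 6 + 22s + 20s^2

6 + 22s + 20s^2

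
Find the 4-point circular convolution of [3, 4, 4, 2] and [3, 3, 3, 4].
Use y[k] = Σ_j f[j]·g[(k-j) mod 4]. y[0] = 3×3 + 4×4 + 4×3 + 2×3 = 43; y[1] = 3×3 + 4×3 + 4×4 + 2×3 = 43; y[2] = 3×3 + 4×3 + 4×3 + 2×4 = 41; y[3] = 3×4 + 4×3 + 4×3 + 2×3 = 42. Result: [43, 43, 41, 42]

[43, 43, 41, 42]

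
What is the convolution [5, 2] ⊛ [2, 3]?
y[0] = 5×2 = 10; y[1] = 5×3 + 2×2 = 19; y[2] = 2×3 = 6

[10, 19, 6]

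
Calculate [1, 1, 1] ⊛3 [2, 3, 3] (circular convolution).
Use y[k] = Σ_j x[j]·h[(k-j) mod 3]. y[0] = 1×2 + 1×3 + 1×3 = 8; y[1] = 1×3 + 1×2 + 1×3 = 8; y[2] = 1×3 + 1×3 + 1×2 = 8. Result: [8, 8, 8]

[8, 8, 8]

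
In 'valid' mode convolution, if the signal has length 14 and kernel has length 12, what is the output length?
'Valid' mode counts only positions where the kernel fully overlaps the signal: m - n + 1 = 14 - 12 + 1 = 3

3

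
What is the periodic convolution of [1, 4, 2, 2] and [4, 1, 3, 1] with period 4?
Use y[k] = Σ_j u[j]·v[(k-j) mod 4]. y[0] = 1×4 + 4×1 + 2×3 + 2×1 = 16; y[1] = 1×1 + 4×4 + 2×1 + 2×3 = 25; y[2] = 1×3 + 4×1 + 2×4 + 2×1 = 17; y[3] = 1×1 + 4×3 + 2×1 + 2×4 = 23. Result: [16, 25, 17, 23]

[16, 25, 17, 23]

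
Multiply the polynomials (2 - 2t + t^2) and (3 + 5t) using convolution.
Ascending coefficients: a = [2, -2, 1], b = [3, 5]. c[0] = 2×3 = 6; c[1] = 2×5 + -2×3 = 4; c[2] = -2×5 + 1×3 = -7; c[3] = 1×5 = 5. Result coefficients: [6, 4, -7, 5] → 6 + 4t - 7t^2 + 5t^3

6 + 4t - 7t^2 + 5t^3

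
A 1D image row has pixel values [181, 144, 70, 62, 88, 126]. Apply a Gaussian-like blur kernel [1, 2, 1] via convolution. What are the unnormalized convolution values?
Convolve image row [181, 144, 70, 62, 88, 126] with kernel [1, 2, 1]: y[0] = 181×1 = 181; y[1] = 181×2 + 144×1 = 506; y[2] = 181×1 + 144×2 + 70×1 = 539; y[3] = 144×1 + 70×2 + 62×1 = 346; y[4] = 70×1 + 62×2 + 88×1 = 282; y[5] = 62×1 + 88×2 + 126×1 = 364; y[6] = 88×1 + 126×2 = 340; y[7] = 126×1 = 126 → [181, 506, 539, 346, 282, 364, 340, 126]. Normalization factor = sum(kernel) = 4.

[181, 506, 539, 346, 282, 364, 340, 126]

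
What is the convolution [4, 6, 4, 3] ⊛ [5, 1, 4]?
y[0] = 4×5 = 20; y[1] = 4×1 + 6×5 = 34; y[2] = 4×4 + 6×1 + 4×5 = 42; y[3] = 6×4 + 4×1 + 3×5 = 43; y[4] = 4×4 + 3×1 = 19; y[5] = 3×4 = 12

[20, 34, 42, 43, 19, 12]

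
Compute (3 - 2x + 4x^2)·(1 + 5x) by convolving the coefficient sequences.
Ascending coefficients: a = [3, -2, 4], b = [1, 5]. c[0] = 3×1 = 3; c[1] = 3×5 + -2×1 = 13; c[2] = -2×5 + 4×1 = -6; c[3] = 4×5 = 20. Result coefficients: [3, 13, -6, 20] → 3 + 13x - 6x^2 + 20x^3

3 + 13x - 6x^2 + 20x^3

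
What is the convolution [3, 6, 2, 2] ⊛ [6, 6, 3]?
y[0] = 3×6 = 18; y[1] = 3×6 + 6×6 = 54; y[2] = 3×3 + 6×6 + 2×6 = 57; y[3] = 6×3 + 2×6 + 2×6 = 42; y[4] = 2×3 + 2×6 = 18; y[5] = 2×3 = 6

[18, 54, 57, 42, 18, 6]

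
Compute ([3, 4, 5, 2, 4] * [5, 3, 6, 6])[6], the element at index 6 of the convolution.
Use y[k] = Σ_i a[i]·b[k-i] at k=6. y[6] = 2×6 + 4×6 = 36

36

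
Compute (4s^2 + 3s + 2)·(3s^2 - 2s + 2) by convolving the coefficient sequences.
Ascending coefficients: a = [2, 3, 4], b = [2, -2, 3]. c[0] = 2×2 = 4; c[1] = 2×-2 + 3×2 = 2; c[2] = 2×3 + 3×-2 + 4×2 = 8; c[3] = 3×3 + 4×-2 = 1; c[4] = 4×3 = 12. Result coefficients: [4, 2, 8, 1, 12] → 12s^4 + s^3 + 8s^2 + 2s + 4

12s^4 + s^3 + 8s^2 + 2s + 4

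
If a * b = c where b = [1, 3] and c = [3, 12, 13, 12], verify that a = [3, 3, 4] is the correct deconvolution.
Forward-compute [3, 3, 4] * [1, 3]: c[0] = 3×1 = 3; c[1] = 3×3 + 3×1 = 12; c[2] = 3×3 + 4×1 = 13; c[3] = 4×3 = 12 → [3, 12, 13, 12]. Matches given c = [3, 12, 13, 12], so verified.

Verified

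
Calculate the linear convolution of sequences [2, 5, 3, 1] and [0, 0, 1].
y[0] = 2×0 = 0; y[1] = 2×0 + 5×0 = 0; y[2] = 2×1 + 5×0 + 3×0 = 2; y[3] = 5×1 + 3×0 + 1×0 = 5; y[4] = 3×1 + 1×0 = 3; y[5] = 1×1 = 1

[0, 0, 2, 5, 3, 1]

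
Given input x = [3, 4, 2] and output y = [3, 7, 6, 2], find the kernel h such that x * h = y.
Output length 4 = len(x) + len(h) - 1 ⇒ len(h) = 2. Solve h forward using h[k] = (y[k] - Σ_{i≥1} x[i]·h[k-i]) / x[0]: h[0] = y[0] / x[0] = 3 / 3 = 1; h[1] = (y[1] - 4×1) / x[0] = (7 - 4×1) / 3 = 1. So h = [1, 1]. Forward-check [3, 4, 2] * [1, 1]: y[0] = 3×1 = 3; y[1] = 3×1 + 4×1 = 7; y[2] = 4×1 + 2×1 = 6; y[3] = 2×1 = 2 → [3, 7, 6, 2] ✓

[1, 1]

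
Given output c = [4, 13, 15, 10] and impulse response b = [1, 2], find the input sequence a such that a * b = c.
Deconvolve c=[4, 13, 15, 10] by b=[1, 2]. Since b[0]=1, solve forward: a[0] = c[0] / 1 = 4; a[1] = (c[1] - 4×2) / 1 = 5; a[2] = (c[2] - 5×2) / 1 = 5. So a = [4, 5, 5]. Check by forward convolution: c[0] = 4×1 = 4; c[1] = 4×2 + 5×1 = 13; c[2] = 5×2 + 5×1 = 15; c[3] = 5×2 = 10

[4, 5, 5]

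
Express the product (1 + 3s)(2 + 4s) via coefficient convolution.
Ascending coefficients: a = [1, 3], b = [2, 4]. c[0] = 1×2 = 2; c[1] = 1×4 + 3×2 = 10; c[2] = 3×4 = 12. Result coefficients: [2, 10, 12] → 2 + 10s + 12s^2

2 + 10s + 12s^2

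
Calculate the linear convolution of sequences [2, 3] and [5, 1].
y[0] = 2×5 = 10; y[1] = 2×1 + 3×5 = 17; y[2] = 3×1 = 3

[10, 17, 3]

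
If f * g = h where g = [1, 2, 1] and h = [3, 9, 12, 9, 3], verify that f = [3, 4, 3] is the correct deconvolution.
Forward-compute [3, 4, 3] * [1, 2, 1]: h[0] = 3×1 = 3; h[1] = 3×2 + 4×1 = 10; h[2] = 3×1 + 4×2 + 3×1 = 14; h[3] = 4×1 + 3×2 = 10; h[4] = 3×1 = 3 → [3, 10, 14, 10, 3]. Does not match given h = [3, 9, 12, 9, 3].

Not verified. [3, 4, 3] * [1, 2, 1] = [3, 10, 14, 10, 3], which differs from [3, 9, 12, 9, 3] at index 1.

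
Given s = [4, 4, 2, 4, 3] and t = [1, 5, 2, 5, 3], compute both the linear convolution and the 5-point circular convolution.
Linear: y_lin[0] = 4×1 = 4; y_lin[1] = 4×5 + 4×1 = 24; y_lin[2] = 4×2 + 4×5 + 2×1 = 30; y_lin[3] = 4×5 + 4×2 + 2×5 + 4×1 = 42; y_lin[4] = 4×3 + 4×5 + 2×2 + 4×5 + 3×1 = 59; y_lin[5] = 4×3 + 2×5 + 4×2 + 3×5 = 45; y_lin[6] = 2×3 + 4×5 + 3×2 = 32; y_lin[7] = 4×3 + 3×5 = 27; y_lin[8] = 3×3 = 9 → [4, 24, 30, 42, 59, 45, 32, 27, 9]. Circular (length 5): y[0] = 4×1 + 4×3 + 2×5 + 4×2 + 3×5 = 49; y[1] = 4×5 + 4×1 + 2×3 + 4×5 + 3×2 = 56; y[2] = 4×2 + 4×5 + 2×1 + 4×3 + 3×5 = 57; y[3] = 4×5 + 4×2 + 2×5 + 4×1 + 3×3 = 51; y[4] = 4×3 + 4×5 + 2×2 + 4×5 + 3×1 = 59 → [49, 56, 57, 51, 59]

Linear: [4, 24, 30, 42, 59, 45, 32, 27, 9], Circular: [49, 56, 57, 51, 59]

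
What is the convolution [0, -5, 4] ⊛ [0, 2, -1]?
y[0] = 0×0 = 0; y[1] = 0×2 + -5×0 = 0; y[2] = 0×-1 + -5×2 + 4×0 = -10; y[3] = -5×-1 + 4×2 = 13; y[4] = 4×-1 = -4

[0, 0, -10, 13, -4]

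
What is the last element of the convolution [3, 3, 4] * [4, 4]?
Use y[k] = Σ_i a[i]·b[k-i] at k=3. y[3] = 4×4 = 16

16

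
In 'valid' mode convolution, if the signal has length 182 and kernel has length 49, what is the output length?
'Valid' mode counts only positions where the kernel fully overlaps the signal: m - n + 1 = 182 - 49 + 1 = 134

134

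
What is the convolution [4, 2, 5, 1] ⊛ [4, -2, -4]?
y[0] = 4×4 = 16; y[1] = 4×-2 + 2×4 = 0; y[2] = 4×-4 + 2×-2 + 5×4 = 0; y[3] = 2×-4 + 5×-2 + 1×4 = -14; y[4] = 5×-4 + 1×-2 = -22; y[5] = 1×-4 = -4

[16, 0, 0, -14, -22, -4]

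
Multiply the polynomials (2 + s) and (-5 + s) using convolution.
Ascending coefficients: a = [2, 1], b = [-5, 1]. c[0] = 2×-5 = -10; c[1] = 2×1 + 1×-5 = -3; c[2] = 1×1 = 1. Result coefficients: [-10, -3, 1] → -10 - 3s + s^2

-10 - 3s + s^2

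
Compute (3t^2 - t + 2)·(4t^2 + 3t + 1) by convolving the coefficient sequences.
Ascending coefficients: a = [2, -1, 3], b = [1, 3, 4]. c[0] = 2×1 = 2; c[1] = 2×3 + -1×1 = 5; c[2] = 2×4 + -1×3 + 3×1 = 8; c[3] = -1×4 + 3×3 = 5; c[4] = 3×4 = 12. Result coefficients: [2, 5, 8, 5, 12] → 12t^4 + 5t^3 + 8t^2 + 5t + 2

12t^4 + 5t^3 + 8t^2 + 5t + 2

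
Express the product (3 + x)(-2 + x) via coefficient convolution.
Ascending coefficients: a = [3, 1], b = [-2, 1]. c[0] = 3×-2 = -6; c[1] = 3×1 + 1×-2 = 1; c[2] = 1×1 = 1. Result coefficients: [-6, 1, 1] → -6 + x + x^2

-6 + x + x^2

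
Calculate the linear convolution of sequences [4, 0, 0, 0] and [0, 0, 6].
y[0] = 4×0 = 0; y[1] = 4×0 + 0×0 = 0; y[2] = 4×6 + 0×0 + 0×0 = 24; y[3] = 0×6 + 0×0 + 0×0 = 0; y[4] = 0×6 + 0×0 = 0; y[5] = 0×6 = 0

[0, 0, 24, 0, 0, 0]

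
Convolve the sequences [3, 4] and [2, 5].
y[0] = 3×2 = 6; y[1] = 3×5 + 4×2 = 23; y[2] = 4×5 = 20

[6, 23, 20]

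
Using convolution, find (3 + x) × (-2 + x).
Ascending coefficients: a = [3, 1], b = [-2, 1]. c[0] = 3×-2 = -6; c[1] = 3×1 + 1×-2 = 1; c[2] = 1×1 = 1. Result coefficients: [-6, 1, 1] → -6 + x + x^2

-6 + x + x^2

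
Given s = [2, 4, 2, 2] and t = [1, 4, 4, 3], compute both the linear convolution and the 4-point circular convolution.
Linear: y_lin[0] = 2×1 = 2; y_lin[1] = 2×4 + 4×1 = 12; y_lin[2] = 2×4 + 4×4 + 2×1 = 26; y_lin[3] = 2×3 + 4×4 + 2×4 + 2×1 = 32; y_lin[4] = 4×3 + 2×4 + 2×4 = 28; y_lin[5] = 2×3 + 2×4 = 14; y_lin[6] = 2×3 = 6 → [2, 12, 26, 32, 28, 14, 6]. Circular (length 4): y[0] = 2×1 + 4×3 + 2×4 + 2×4 = 30; y[1] = 2×4 + 4×1 + 2×3 + 2×4 = 26; y[2] = 2×4 + 4×4 + 2×1 + 2×3 = 32; y[3] = 2×3 + 4×4 + 2×4 + 2×1 = 32 → [30, 26, 32, 32]

Linear: [2, 12, 26, 32, 28, 14, 6], Circular: [30, 26, 32, 32]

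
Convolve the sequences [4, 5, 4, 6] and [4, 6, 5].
y[0] = 4×4 = 16; y[1] = 4×6 + 5×4 = 44; y[2] = 4×5 + 5×6 + 4×4 = 66; y[3] = 5×5 + 4×6 + 6×4 = 73; y[4] = 4×5 + 6×6 = 56; y[5] = 6×5 = 30

[16, 44, 66, 73, 56, 30]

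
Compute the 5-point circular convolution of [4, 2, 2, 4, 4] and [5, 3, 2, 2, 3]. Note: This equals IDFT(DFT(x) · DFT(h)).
Either evaluate y[k] = Σ_j x[j]·h[(k-j) mod 5] directly, or use IDFT(DFT(x) · DFT(h)). y[0] = 4×5 + 2×3 + 2×2 + 4×2 + 4×3 = 50; y[1] = 4×3 + 2×5 + 2×3 + 4×2 + 4×2 = 44; y[2] = 4×2 + 2×3 + 2×5 + 4×3 + 4×2 = 44; y[3] = 4×2 + 2×2 + 2×3 + 4×5 + 4×3 = 50; y[4] = 4×3 + 2×2 + 2×2 + 4×3 + 4×5 = 52. Result: [50, 44, 44, 50, 52]

[50, 44, 44, 50, 52]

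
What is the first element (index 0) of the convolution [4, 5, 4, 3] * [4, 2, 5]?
Use y[k] = Σ_i a[i]·b[k-i] at k=0. y[0] = 4×4 = 16

16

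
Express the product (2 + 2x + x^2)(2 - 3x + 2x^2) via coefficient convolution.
Ascending coefficients: a = [2, 2, 1], b = [2, -3, 2]. c[0] = 2×2 = 4; c[1] = 2×-3 + 2×2 = -2; c[2] = 2×2 + 2×-3 + 1×2 = 0; c[3] = 2×2 + 1×-3 = 1; c[4] = 1×2 = 2. Result coefficients: [4, -2, 0, 1, 2] → 4 - 2x + x^3 + 2x^4

4 - 2x + x^3 + 2x^4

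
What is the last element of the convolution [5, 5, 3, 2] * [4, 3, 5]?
Use y[k] = Σ_i a[i]·b[k-i] at k=5. y[5] = 2×5 = 10

10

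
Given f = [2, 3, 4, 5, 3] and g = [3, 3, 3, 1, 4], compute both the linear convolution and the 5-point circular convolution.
Linear: y_lin[0] = 2×3 = 6; y_lin[1] = 2×3 + 3×3 = 15; y_lin[2] = 2×3 + 3×3 + 4×3 = 27; y_lin[3] = 2×1 + 3×3 + 4×3 + 5×3 = 38; y_lin[4] = 2×4 + 3×1 + 4×3 + 5×3 + 3×3 = 47; y_lin[5] = 3×4 + 4×1 + 5×3 + 3×3 = 40; y_lin[6] = 4×4 + 5×1 + 3×3 = 30; y_lin[7] = 5×4 + 3×1 = 23; y_lin[8] = 3×4 = 12 → [6, 15, 27, 38, 47, 40, 30, 23, 12]. Circular (length 5): y[0] = 2×3 + 3×4 + 4×1 + 5×3 + 3×3 = 46; y[1] = 2×3 + 3×3 + 4×4 + 5×1 + 3×3 = 45; y[2] = 2×3 + 3×3 + 4×3 + 5×4 + 3×1 = 50; y[3] = 2×1 + 3×3 + 4×3 + 5×3 + 3×4 = 50; y[4] = 2×4 + 3×1 + 4×3 + 5×3 + 3×3 = 47 → [46, 45, 50, 50, 47]

Linear: [6, 15, 27, 38, 47, 40, 30, 23, 12], Circular: [46, 45, 50, 50, 47]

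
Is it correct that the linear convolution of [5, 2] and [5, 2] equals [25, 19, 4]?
Recompute linear convolution of [5, 2] and [5, 2]: y[0] = 5×5 = 25; y[1] = 5×2 + 2×5 = 20; y[2] = 2×2 = 4 → [25, 20, 4]. Compare to given [25, 19, 4]: they differ at index 1: given 19, correct 20, so answer: No

No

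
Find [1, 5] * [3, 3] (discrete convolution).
y[0] = 1×3 = 3; y[1] = 1×3 + 5×3 = 18; y[2] = 5×3 = 15

[3, 18, 15]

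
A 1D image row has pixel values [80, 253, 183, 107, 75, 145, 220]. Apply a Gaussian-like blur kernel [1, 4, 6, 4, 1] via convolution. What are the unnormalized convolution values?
Convolve image row [80, 253, 183, 107, 75, 145, 220] with kernel [1, 4, 6, 4, 1]: y[0] = 80×1 = 80; y[1] = 80×4 + 253×1 = 573; y[2] = 80×6 + 253×4 + 183×1 = 1675; y[3] = 80×4 + 253×6 + 183×4 + 107×1 = 2677; y[4] = 80×1 + 253×4 + 183×6 + 107×4 + 75×1 = 2693; y[5] = 253×1 + 183×4 + 107×6 + 75×4 + 145×1 = 2072; y[6] = 183×1 + 107×4 + 75×6 + 145×4 + 220×1 = 1861; y[7] = 107×1 + 75×4 + 145×6 + 220×4 = 2157; y[8] = 75×1 + 145×4 + 220×6 = 1975; y[9] = 145×1 + 220×4 = 1025; y[10] = 220×1 = 220 → [80, 573, 1675, 2677, 2693, 2072, 1861, 2157, 1975, 1025, 220]. Normalization factor = sum(kernel) = 16.

[80, 573, 1675, 2677, 2693, 2072, 1861, 2157, 1975, 1025, 220]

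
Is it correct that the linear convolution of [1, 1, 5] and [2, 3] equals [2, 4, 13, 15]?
Recompute linear convolution of [1, 1, 5] and [2, 3]: y[0] = 1×2 = 2; y[1] = 1×3 + 1×2 = 5; y[2] = 1×3 + 5×2 = 13; y[3] = 5×3 = 15 → [2, 5, 13, 15]. Compare to given [2, 4, 13, 15]: they differ at index 1: given 4, correct 5, so answer: No

No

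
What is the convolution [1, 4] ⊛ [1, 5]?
y[0] = 1×1 = 1; y[1] = 1×5 + 4×1 = 9; y[2] = 4×5 = 20

[1, 9, 20]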